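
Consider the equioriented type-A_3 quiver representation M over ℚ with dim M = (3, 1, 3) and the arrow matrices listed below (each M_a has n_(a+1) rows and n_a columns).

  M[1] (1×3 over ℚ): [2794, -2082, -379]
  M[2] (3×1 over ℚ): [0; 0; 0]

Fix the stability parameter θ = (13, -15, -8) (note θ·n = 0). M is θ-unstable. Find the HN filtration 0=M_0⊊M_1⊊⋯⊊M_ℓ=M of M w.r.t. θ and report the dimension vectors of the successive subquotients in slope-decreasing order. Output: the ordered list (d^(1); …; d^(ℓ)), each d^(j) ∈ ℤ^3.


Interval decomposition of M: I[1,1]^2, I[1,2], I[3,3]^3.
HN type (ℓ=3): μ^(1)=13; μ^(2)=-1; μ^(3)=-8

((2, 0, 0); (1, 1, 0); (0, 0, 3))


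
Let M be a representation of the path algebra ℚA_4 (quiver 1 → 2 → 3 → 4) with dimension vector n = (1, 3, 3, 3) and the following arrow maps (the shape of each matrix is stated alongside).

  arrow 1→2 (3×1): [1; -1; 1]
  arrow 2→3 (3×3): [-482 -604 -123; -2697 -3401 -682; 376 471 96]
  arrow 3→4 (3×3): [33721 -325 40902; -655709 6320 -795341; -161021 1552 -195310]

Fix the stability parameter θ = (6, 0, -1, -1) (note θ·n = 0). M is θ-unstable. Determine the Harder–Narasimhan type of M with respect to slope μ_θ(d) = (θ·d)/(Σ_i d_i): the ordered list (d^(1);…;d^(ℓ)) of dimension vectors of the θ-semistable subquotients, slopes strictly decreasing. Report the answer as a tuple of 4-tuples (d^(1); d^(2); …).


Barcode: M ≅ I[1,4], I[2,4]^2. HN layers by μ_θ (2 steps, strictly decreasing):
  μ^(1)=1; μ^(2)=-2/3

((1, 1, 1, 1); (0, 2, 2, 2))


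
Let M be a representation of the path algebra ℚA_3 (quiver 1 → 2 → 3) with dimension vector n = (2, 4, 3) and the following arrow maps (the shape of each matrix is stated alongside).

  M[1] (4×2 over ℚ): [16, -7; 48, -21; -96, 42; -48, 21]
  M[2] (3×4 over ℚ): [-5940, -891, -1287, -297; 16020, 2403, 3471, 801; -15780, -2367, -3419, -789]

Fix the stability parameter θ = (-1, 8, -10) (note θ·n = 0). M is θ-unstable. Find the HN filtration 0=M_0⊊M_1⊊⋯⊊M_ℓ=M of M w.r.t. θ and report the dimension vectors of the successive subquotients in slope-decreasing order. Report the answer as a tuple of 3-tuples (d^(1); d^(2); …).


Barcode: M ≅ I[1,1], I[1,2], I[2,2]^2, I[2,3], I[3,3]^2. HN layers by μ_θ (3 steps, strictly decreasing):
  μ^(1)=8; μ^(2)=-1; μ^(3)=-10

((0, 3, 0); (2, 1, 1); (0, 0, 2))


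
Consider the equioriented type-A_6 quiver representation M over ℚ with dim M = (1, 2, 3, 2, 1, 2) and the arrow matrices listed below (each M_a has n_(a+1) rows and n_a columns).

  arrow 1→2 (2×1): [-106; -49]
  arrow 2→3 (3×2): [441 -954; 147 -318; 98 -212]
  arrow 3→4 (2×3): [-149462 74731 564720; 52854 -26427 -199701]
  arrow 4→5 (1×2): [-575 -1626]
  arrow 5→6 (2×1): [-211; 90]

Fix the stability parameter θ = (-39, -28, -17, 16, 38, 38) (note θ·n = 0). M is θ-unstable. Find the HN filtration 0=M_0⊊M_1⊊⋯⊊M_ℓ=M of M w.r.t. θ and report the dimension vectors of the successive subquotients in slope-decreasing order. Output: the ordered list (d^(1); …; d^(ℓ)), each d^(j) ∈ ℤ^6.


Interval decomposition of M: I[1,2], I[2,6], I[3,3], I[3,4], I[6,6].
HN type (ℓ=5): μ^(1)=38; μ^(2)=16; μ^(3)=-17; μ^(4)=-28; μ^(5)=-39

((0, 0, 0, 0, 1, 2); (0, 0, 0, 2, 0, 0); (0, 0, 3, 0, 0, 0); (0, 2, 0, 0, 0, 0); (1, 0, 0, 0, 0, 0))


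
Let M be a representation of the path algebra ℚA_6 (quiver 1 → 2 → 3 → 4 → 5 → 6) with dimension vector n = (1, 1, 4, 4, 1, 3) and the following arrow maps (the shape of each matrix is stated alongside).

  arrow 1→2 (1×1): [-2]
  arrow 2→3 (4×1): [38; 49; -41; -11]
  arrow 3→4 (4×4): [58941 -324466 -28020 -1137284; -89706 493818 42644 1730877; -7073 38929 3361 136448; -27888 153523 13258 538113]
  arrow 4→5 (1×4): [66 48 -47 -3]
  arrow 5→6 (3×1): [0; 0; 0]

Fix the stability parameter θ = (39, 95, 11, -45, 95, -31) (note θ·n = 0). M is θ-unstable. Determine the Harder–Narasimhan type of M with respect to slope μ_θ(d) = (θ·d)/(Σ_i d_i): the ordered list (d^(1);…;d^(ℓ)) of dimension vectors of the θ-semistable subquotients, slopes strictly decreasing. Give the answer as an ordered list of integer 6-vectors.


Via rank(M_{q-1}∘⋯∘M_p): M ≅ I[1,4], I[3,4]^2, I[3,5], I[6,6]^3.
μ_θ-semistable layers: μ^(1)=95; μ^(2)=25; μ^(3)=-17; μ^(4)=-31

((0, 0, 0, 0, 1, 0); (1, 1, 1, 1, 0, 0); (0, 0, 3, 3, 0, 0); (0, 0, 0, 0, 0, 3))


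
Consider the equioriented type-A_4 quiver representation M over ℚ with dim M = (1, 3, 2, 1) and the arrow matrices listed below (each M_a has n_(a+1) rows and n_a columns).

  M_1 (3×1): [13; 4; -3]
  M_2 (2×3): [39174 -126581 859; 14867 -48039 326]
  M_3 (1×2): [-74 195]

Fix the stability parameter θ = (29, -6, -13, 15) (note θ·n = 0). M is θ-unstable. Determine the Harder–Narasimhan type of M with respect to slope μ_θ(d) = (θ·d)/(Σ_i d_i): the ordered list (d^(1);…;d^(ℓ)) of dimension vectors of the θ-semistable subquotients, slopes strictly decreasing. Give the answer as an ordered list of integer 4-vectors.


Barcode: M ≅ I[1,4], I[2,2], I[2,3]. HN layers by μ_θ (4 steps, strictly decreasing):
  μ^(1)=15; μ^(2)=10/3; μ^(3)=-6; μ^(4)=-19/2

((0, 0, 0, 1); (1, 1, 1, 0); (0, 1, 0, 0); (0, 1, 1, 0))


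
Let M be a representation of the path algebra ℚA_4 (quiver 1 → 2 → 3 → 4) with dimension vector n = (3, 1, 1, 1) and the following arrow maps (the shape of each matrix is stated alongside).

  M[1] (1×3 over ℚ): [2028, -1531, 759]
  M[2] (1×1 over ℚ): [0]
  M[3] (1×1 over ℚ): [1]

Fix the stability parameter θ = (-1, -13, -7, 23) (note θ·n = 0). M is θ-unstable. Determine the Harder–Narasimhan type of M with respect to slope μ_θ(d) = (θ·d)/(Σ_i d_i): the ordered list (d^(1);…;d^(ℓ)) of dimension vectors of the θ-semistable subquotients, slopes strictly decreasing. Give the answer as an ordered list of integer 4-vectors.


Barcode: M ≅ I[1,1]^2, I[1,2], I[3,4]. HN layers by μ_θ (3 steps, strictly decreasing):
  μ^(1)=23; μ^(2)=-1; μ^(3)=-7

((0, 0, 0, 1); (2, 0, 0, 0); (1, 1, 1, 0))


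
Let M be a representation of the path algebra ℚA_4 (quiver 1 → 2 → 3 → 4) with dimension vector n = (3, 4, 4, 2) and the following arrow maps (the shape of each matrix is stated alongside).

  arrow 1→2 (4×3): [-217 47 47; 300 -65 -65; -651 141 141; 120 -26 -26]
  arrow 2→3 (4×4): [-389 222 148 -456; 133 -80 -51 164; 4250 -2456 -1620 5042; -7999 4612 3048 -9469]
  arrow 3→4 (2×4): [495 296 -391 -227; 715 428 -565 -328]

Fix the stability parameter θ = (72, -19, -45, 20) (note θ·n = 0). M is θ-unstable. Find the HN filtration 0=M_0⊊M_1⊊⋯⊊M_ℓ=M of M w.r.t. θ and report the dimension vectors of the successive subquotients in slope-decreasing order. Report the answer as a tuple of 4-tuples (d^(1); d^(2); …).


Interval decomposition of M: I[1,1], I[1,2], I[1,4], I[2,3], I[2,4], I[3,3].
HN type (ℓ=6): μ^(1)=72; μ^(2)=53/2; μ^(3)=20; μ^(4)=8/3; μ^(5)=-32; μ^(6)=-45

((1, 0, 0, 0); (1, 1, 0, 0); (0, 0, 0, 2); (1, 1, 1, 0); (0, 2, 2, 0); (0, 0, 1, 0))


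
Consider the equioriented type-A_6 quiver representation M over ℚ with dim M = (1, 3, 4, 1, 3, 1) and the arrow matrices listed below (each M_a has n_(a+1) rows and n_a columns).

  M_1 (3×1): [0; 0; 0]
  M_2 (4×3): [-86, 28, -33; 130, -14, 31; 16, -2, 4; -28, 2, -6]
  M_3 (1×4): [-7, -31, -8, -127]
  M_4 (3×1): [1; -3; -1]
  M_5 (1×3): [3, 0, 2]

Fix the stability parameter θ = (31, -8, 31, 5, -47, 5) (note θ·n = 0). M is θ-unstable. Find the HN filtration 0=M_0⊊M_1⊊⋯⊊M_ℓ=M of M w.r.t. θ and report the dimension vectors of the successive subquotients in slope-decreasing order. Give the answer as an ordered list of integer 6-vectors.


Barcode: M ≅ I[1,1], I[2,2], I[2,3]^2, I[3,3], I[3,6], I[5,5]^2. HN layers by μ_θ (5 steps, strictly decreasing):
  μ^(1)=31; μ^(2)=5; μ^(3)=-11/3; μ^(4)=-8; μ^(5)=-47

((1, 0, 3, 0, 0, 0); (0, 0, 0, 0, 0, 1); (0, 0, 1, 1, 1, 0); (0, 3, 0, 0, 0, 0); (0, 0, 0, 0, 2, 0))


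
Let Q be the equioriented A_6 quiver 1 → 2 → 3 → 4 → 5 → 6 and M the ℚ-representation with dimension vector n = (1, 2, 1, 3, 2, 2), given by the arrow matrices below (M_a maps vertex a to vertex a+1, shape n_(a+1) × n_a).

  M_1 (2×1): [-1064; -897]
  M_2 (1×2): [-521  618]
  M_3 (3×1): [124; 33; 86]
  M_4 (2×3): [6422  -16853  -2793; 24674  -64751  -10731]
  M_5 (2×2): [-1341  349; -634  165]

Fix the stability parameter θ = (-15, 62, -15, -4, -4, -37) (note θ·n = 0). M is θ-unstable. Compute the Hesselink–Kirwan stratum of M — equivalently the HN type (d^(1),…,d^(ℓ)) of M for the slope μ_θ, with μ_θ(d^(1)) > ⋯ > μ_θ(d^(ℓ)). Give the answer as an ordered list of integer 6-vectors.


Via rank(M_{q-1}∘⋯∘M_p): M ≅ I[1,6], I[2,2], I[4,4]^2, I[5,6].
μ_θ-semistable layers: μ^(1)=62; μ^(2)=2/5; μ^(3)=-4; μ^(4)=-15; μ^(5)=-41/2

((0, 1, 0, 0, 0, 0); (0, 1, 1, 1, 1, 1); (0, 0, 0, 2, 0, 0); (1, 0, 0, 0, 0, 0); (0, 0, 0, 0, 1, 1))


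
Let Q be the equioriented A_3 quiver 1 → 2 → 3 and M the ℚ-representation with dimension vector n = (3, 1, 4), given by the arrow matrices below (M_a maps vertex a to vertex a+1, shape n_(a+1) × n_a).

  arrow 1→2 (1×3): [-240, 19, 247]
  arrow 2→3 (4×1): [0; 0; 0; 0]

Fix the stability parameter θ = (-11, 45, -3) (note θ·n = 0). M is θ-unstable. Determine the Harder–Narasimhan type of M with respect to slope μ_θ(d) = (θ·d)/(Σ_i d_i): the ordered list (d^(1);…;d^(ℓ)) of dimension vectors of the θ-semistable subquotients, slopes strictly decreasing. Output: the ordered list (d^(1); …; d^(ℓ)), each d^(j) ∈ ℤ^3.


Via rank(M_{q-1}∘⋯∘M_p): M ≅ I[1,1]^2, I[1,2], I[3,3]^4.
μ_θ-semistable layers: μ^(1)=45; μ^(2)=-3; μ^(3)=-11

((0, 1, 0); (0, 0, 4); (3, 0, 0))


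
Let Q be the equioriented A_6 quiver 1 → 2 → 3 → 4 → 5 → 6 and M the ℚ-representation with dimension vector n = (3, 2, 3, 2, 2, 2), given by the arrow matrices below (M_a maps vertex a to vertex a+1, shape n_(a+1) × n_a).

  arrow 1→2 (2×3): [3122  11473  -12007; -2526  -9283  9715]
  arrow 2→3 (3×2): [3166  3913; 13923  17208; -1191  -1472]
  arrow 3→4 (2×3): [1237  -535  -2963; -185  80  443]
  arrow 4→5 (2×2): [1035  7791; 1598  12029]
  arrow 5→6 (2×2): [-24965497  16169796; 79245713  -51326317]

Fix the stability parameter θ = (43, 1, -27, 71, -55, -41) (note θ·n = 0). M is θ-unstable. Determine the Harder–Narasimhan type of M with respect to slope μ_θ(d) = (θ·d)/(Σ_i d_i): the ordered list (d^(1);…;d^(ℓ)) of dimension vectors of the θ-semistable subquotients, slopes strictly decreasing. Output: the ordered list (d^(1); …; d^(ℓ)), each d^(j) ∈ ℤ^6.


Via rank(M_{q-1}∘⋯∘M_p): M ≅ I[1,1], I[1,6]^2, I[3,3].
μ_θ-semistable layers: μ^(1)=43; μ^(2)=-4/3; μ^(3)=-27

((1, 0, 0, 0, 0, 0); (2, 2, 2, 2, 2, 2); (0, 0, 1, 0, 0, 0))


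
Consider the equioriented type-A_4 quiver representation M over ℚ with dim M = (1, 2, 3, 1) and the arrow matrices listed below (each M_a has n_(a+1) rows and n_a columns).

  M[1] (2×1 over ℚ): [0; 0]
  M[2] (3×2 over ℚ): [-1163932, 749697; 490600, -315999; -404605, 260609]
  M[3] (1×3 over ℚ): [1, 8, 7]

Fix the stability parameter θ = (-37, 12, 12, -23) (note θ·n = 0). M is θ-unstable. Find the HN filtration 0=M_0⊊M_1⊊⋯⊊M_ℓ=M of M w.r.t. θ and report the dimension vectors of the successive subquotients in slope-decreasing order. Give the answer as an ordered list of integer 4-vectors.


Barcode: M ≅ I[1,1], I[2,3], I[2,4], I[3,3]. HN layers by μ_θ (3 steps, strictly decreasing):
  μ^(1)=12; μ^(2)=1/3; μ^(3)=-37

((0, 1, 2, 0); (0, 1, 1, 1); (1, 0, 0, 0))


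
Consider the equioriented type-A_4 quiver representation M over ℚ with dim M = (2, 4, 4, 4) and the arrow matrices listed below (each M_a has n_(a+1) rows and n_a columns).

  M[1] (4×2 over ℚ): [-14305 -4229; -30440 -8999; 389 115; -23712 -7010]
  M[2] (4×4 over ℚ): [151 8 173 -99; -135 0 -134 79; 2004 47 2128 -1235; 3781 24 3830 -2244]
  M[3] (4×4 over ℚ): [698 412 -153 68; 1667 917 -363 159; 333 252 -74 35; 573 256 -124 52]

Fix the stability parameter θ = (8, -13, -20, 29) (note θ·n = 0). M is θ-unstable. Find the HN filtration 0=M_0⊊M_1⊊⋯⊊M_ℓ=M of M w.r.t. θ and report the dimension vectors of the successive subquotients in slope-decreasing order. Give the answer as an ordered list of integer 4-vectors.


Via rank(M_{q-1}∘⋯∘M_p): M ≅ I[1,4]^2, I[2,4]^2.
μ_θ-semistable layers: μ^(1)=29; μ^(2)=-25/3; μ^(3)=-33/2

((0, 0, 0, 4); (2, 2, 2, 0); (0, 2, 2, 0))


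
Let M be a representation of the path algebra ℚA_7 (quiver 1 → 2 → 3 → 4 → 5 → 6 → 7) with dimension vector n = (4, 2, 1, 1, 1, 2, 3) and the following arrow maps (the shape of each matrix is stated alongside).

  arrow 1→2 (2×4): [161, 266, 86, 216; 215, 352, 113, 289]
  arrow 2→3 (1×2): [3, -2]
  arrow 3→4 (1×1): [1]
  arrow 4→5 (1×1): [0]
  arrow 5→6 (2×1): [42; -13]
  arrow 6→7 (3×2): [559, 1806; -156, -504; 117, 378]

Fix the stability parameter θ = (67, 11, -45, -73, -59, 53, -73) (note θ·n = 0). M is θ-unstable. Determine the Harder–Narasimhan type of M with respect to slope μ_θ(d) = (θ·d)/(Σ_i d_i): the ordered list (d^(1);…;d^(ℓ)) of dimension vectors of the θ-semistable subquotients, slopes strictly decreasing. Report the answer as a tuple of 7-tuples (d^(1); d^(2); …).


Barcode: M ≅ I[1,1]^2, I[1,2], I[1,4], I[5,6], I[6,7], I[7,7]^2. HN layers by μ_θ (6 steps, strictly decreasing):
  μ^(1)=67; μ^(2)=53; μ^(3)=39; μ^(4)=-10; μ^(5)=-59; μ^(6)=-73

((2, 0, 0, 0, 0, 0, 0); (0, 0, 0, 0, 0, 1, 0); (1, 1, 0, 0, 0, 0, 0); (1, 1, 1, 1, 0, 1, 1); (0, 0, 0, 0, 1, 0, 0); (0, 0, 0, 0, 0, 0, 2))


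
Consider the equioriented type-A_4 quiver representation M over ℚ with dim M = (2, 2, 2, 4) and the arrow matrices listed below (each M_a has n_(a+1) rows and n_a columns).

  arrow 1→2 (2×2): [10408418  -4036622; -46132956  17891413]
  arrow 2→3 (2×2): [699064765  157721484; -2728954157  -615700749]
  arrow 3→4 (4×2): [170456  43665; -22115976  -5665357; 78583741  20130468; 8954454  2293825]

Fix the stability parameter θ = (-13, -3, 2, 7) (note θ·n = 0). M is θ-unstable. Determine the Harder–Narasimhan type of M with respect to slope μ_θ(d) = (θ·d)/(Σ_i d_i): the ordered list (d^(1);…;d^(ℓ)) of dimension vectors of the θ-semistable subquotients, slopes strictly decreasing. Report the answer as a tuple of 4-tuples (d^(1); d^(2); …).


Via rank(M_{q-1}∘⋯∘M_p): M ≅ I[1,4]^2, I[4,4]^2.
μ_θ-semistable layers: μ^(1)=7; μ^(2)=2; μ^(3)=-3; μ^(4)=-13

((0, 0, 0, 4); (0, 0, 2, 0); (0, 2, 0, 0); (2, 0, 0, 0))


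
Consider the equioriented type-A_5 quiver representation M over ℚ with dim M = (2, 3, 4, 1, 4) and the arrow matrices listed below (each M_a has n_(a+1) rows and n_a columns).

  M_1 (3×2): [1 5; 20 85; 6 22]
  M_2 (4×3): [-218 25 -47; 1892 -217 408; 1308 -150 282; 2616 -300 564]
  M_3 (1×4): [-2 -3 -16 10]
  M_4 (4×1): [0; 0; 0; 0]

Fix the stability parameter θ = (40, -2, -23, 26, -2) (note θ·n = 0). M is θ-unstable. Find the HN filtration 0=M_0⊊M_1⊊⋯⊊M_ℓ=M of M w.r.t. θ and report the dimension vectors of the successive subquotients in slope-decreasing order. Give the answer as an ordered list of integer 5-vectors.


Barcode: M ≅ I[1,2], I[1,4], I[2,3], I[3,3]^2, I[5,5]^4. HN layers by μ_θ (6 steps, strictly decreasing):
  μ^(1)=26; μ^(2)=19; μ^(3)=5; μ^(4)=-2; μ^(5)=-25/2; μ^(6)=-23

((0, 0, 0, 1, 0); (1, 1, 0, 0, 0); (1, 1, 1, 0, 0); (0, 0, 0, 0, 4); (0, 1, 1, 0, 0); (0, 0, 2, 0, 0))


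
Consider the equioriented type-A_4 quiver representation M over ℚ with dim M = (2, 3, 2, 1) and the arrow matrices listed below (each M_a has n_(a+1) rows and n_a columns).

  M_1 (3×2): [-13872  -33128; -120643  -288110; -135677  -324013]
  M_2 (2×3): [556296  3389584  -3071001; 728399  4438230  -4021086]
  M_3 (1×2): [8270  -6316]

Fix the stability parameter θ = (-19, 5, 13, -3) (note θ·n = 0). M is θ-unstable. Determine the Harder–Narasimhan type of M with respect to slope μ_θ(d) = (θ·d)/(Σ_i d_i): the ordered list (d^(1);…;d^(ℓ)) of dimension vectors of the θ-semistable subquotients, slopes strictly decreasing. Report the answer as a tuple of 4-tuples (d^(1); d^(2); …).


Barcode: M ≅ I[1,3], I[1,4], I[2,2]. HN layers by μ_θ (3 steps, strictly decreasing):
  μ^(1)=13; μ^(2)=5; μ^(3)=-19

((0, 0, 1, 0); (0, 3, 1, 1); (2, 0, 0, 0))


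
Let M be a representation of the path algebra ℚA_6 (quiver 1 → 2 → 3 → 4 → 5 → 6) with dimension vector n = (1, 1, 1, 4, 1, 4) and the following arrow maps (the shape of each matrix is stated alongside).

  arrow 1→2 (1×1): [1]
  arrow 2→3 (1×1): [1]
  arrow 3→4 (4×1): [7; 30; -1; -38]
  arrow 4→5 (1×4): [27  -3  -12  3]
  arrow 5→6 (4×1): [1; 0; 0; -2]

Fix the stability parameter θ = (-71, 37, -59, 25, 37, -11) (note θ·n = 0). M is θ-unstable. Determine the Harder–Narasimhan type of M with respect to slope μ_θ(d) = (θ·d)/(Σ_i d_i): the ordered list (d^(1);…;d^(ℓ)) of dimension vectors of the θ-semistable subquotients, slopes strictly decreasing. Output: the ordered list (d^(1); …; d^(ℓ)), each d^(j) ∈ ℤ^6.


Interval decomposition of M: I[1,6], I[4,4]^3, I[6,6]^3.
HN type (ℓ=4): μ^(1)=25; μ^(2)=17; μ^(3)=-11; μ^(4)=-71

((0, 0, 0, 3, 0, 0); (0, 0, 0, 1, 1, 1); (0, 1, 1, 0, 0, 3); (1, 0, 0, 0, 0, 0))


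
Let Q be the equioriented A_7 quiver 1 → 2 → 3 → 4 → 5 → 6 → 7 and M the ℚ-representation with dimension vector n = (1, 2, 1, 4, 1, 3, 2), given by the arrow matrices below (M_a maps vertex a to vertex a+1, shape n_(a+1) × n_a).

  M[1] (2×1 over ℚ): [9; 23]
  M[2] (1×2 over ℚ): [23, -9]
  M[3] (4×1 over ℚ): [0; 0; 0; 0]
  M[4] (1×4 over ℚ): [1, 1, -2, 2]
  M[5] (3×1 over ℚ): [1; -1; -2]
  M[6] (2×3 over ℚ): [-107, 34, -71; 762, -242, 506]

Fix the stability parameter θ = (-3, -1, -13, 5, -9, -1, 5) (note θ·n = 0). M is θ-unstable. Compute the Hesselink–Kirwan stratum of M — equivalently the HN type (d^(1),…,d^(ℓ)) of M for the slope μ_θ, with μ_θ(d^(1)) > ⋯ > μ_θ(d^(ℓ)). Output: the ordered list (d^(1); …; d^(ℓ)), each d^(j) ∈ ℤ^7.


Interval decomposition of M: I[1,2], I[2,3], I[4,4]^3, I[4,7], I[6,6], I[6,7].
HN type (ℓ=5): μ^(1)=5; μ^(2)=-1; μ^(3)=-2; μ^(4)=-3; μ^(5)=-7

((0, 0, 0, 3, 0, 0, 2); (0, 1, 0, 0, 0, 3, 0); (0, 0, 0, 1, 1, 0, 0); (1, 0, 0, 0, 0, 0, 0); (0, 1, 1, 0, 0, 0, 0))


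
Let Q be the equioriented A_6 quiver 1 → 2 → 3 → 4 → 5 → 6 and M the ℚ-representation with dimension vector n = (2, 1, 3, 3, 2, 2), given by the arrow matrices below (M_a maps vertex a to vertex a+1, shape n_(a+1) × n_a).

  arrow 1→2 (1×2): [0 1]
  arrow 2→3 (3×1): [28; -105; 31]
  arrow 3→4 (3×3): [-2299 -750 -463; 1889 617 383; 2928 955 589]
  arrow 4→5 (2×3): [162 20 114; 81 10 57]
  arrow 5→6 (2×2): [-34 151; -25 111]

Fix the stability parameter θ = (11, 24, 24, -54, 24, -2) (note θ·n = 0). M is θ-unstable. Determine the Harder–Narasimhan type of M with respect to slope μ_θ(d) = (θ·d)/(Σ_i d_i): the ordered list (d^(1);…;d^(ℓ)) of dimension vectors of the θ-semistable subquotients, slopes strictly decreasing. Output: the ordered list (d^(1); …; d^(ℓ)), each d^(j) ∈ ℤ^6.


Via rank(M_{q-1}∘⋯∘M_p): M ≅ I[1,1], I[1,6], I[3,4]^2, I[5,6].
μ_θ-semistable layers: μ^(1)=11; μ^(2)=5/4; μ^(3)=-15

((1, 0, 0, 0, 2, 2); (1, 1, 1, 1, 0, 0); (0, 0, 2, 2, 0, 0))


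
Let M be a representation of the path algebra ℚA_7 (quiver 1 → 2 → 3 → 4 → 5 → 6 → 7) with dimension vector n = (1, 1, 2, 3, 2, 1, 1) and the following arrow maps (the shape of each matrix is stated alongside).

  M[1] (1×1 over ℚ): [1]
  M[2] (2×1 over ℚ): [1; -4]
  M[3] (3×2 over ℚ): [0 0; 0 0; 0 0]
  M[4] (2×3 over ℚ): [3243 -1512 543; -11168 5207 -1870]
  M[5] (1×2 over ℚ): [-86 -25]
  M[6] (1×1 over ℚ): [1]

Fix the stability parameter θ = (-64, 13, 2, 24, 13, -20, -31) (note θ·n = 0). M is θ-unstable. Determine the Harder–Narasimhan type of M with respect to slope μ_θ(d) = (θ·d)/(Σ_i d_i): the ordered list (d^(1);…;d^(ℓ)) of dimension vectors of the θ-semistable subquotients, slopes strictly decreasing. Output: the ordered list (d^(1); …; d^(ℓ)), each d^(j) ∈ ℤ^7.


Interval decomposition of M: I[1,3], I[3,3], I[4,4], I[4,5], I[4,7].
HN type (ℓ=6): μ^(1)=24; μ^(2)=37/2; μ^(3)=15/2; μ^(4)=2; μ^(5)=-7/2; μ^(6)=-64

((0, 0, 0, 1, 0, 0, 0); (0, 0, 0, 1, 1, 0, 0); (0, 1, 1, 0, 0, 0, 0); (0, 0, 1, 0, 0, 0, 0); (0, 0, 0, 1, 1, 1, 1); (1, 0, 0, 0, 0, 0, 0))


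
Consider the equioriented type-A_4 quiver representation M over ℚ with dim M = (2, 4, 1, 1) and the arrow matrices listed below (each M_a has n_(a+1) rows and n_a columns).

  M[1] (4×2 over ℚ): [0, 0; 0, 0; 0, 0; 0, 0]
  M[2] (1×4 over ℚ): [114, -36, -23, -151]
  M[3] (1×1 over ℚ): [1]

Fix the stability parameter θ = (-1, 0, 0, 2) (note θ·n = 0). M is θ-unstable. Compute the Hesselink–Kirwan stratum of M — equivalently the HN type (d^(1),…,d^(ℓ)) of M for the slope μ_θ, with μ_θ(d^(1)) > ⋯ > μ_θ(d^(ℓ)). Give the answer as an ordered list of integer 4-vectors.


Barcode: M ≅ I[1,1]^2, I[2,2]^3, I[2,4]. HN layers by μ_θ (3 steps, strictly decreasing):
  μ^(1)=2; μ^(2)=0; μ^(3)=-1

((0, 0, 0, 1); (0, 4, 1, 0); (2, 0, 0, 0))


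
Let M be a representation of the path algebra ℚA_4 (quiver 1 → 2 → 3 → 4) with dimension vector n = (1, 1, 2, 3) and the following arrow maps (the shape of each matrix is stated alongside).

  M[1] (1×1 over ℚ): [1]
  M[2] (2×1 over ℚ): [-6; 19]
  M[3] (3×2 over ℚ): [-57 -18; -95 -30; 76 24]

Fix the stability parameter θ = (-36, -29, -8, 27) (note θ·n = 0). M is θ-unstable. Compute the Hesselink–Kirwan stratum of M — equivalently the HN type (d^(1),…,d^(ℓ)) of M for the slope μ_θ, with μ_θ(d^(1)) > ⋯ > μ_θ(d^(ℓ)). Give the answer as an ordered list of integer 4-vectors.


Barcode: M ≅ I[1,3], I[3,4], I[4,4]^2. HN layers by μ_θ (4 steps, strictly decreasing):
  μ^(1)=27; μ^(2)=-8; μ^(3)=-29; μ^(4)=-36

((0, 0, 0, 3); (0, 0, 2, 0); (0, 1, 0, 0); (1, 0, 0, 0))


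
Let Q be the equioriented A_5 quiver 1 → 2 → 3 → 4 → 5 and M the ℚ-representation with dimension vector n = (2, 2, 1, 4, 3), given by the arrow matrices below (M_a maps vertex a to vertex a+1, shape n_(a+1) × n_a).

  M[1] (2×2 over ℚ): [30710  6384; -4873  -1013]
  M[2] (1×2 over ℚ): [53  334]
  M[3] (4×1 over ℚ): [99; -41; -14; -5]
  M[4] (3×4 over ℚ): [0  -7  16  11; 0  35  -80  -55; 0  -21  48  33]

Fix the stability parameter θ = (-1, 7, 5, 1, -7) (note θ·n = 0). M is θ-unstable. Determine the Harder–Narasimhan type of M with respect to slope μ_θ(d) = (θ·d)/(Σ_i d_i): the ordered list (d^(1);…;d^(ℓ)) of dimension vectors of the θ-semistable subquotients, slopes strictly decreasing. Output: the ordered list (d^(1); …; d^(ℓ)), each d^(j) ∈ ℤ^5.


Barcode: M ≅ I[1,2], I[1,5], I[4,4]^3, I[5,5]^2. HN layers by μ_θ (5 steps, strictly decreasing):
  μ^(1)=7; μ^(2)=3/2; μ^(3)=1; μ^(4)=-1; μ^(5)=-7

((0, 1, 0, 0, 0); (0, 1, 1, 1, 1); (0, 0, 0, 3, 0); (2, 0, 0, 0, 0); (0, 0, 0, 0, 2))


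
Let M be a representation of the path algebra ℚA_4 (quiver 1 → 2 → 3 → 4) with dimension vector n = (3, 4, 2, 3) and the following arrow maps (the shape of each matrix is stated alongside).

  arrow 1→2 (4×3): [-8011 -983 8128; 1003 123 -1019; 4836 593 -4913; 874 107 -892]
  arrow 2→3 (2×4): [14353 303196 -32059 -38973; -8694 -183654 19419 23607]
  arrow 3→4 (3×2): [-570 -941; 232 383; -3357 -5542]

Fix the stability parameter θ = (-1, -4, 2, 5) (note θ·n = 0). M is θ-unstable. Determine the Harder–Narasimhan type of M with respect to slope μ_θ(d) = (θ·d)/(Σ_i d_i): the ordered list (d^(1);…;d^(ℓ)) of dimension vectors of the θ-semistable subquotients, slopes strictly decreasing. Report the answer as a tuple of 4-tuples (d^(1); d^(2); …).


Barcode: M ≅ I[1,2], I[1,4]^2, I[2,2], I[4,4]. HN layers by μ_θ (4 steps, strictly decreasing):
  μ^(1)=5; μ^(2)=2; μ^(3)=-5/2; μ^(4)=-4

((0, 0, 0, 3); (0, 0, 2, 0); (3, 3, 0, 0); (0, 1, 0, 0))


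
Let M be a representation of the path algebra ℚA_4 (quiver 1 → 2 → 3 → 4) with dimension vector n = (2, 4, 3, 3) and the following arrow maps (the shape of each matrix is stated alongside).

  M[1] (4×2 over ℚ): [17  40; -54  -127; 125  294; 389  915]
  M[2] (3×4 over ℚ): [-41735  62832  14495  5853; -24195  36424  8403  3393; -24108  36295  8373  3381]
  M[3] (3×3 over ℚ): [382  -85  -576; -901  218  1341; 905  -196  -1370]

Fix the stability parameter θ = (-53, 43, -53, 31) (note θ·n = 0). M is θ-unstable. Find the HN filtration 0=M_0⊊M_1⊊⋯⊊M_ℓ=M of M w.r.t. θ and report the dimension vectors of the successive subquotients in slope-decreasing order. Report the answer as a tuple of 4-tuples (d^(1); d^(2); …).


Barcode: M ≅ I[1,2], I[1,4], I[2,4]^2. HN layers by μ_θ (4 steps, strictly decreasing):
  μ^(1)=43; μ^(2)=31; μ^(3)=-5; μ^(4)=-53

((0, 1, 0, 0); (0, 0, 0, 3); (0, 3, 3, 0); (2, 0, 0, 0))


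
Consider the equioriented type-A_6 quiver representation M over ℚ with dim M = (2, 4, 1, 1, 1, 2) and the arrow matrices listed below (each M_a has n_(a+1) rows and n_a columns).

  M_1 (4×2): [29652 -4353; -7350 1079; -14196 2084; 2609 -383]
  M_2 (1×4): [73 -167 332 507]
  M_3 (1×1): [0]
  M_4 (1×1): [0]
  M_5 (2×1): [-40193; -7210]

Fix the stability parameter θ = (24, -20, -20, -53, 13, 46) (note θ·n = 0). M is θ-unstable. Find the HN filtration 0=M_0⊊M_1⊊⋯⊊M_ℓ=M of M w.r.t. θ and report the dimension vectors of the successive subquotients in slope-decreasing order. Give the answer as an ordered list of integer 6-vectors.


Barcode: M ≅ I[1,2], I[1,3], I[2,2]^2, I[4,4], I[5,6], I[6,6]. HN layers by μ_θ (6 steps, strictly decreasing):
  μ^(1)=46; μ^(2)=13; μ^(3)=2; μ^(4)=-16/3; μ^(5)=-20; μ^(6)=-53

((0, 0, 0, 0, 0, 2); (0, 0, 0, 0, 1, 0); (1, 1, 0, 0, 0, 0); (1, 1, 1, 0, 0, 0); (0, 2, 0, 0, 0, 0); (0, 0, 0, 1, 0, 0))


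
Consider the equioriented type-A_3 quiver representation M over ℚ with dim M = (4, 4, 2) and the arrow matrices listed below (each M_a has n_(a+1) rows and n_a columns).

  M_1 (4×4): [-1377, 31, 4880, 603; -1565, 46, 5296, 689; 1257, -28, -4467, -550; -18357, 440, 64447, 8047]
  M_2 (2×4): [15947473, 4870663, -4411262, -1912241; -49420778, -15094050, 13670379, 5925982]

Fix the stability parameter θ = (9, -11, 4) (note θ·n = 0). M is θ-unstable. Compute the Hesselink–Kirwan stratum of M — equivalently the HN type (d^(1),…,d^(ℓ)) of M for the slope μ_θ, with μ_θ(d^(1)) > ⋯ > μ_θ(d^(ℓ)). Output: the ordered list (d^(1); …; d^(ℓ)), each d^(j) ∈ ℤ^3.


Barcode: M ≅ I[1,2]^2, I[1,3]^2. HN layers by μ_θ (2 steps, strictly decreasing):
  μ^(1)=4; μ^(2)=-1

((0, 0, 2); (4, 4, 0))


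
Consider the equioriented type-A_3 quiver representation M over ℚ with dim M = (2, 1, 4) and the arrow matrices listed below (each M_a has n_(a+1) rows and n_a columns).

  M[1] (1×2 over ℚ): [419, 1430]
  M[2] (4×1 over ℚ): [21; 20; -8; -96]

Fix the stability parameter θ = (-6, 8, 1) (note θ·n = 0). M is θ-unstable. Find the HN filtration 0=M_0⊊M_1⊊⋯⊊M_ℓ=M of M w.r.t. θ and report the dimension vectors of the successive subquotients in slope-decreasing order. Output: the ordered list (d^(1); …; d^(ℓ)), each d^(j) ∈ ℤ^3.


Via rank(M_{q-1}∘⋯∘M_p): M ≅ I[1,1], I[1,3], I[3,3]^3.
μ_θ-semistable layers: μ^(1)=9/2; μ^(2)=1; μ^(3)=-6

((0, 1, 1); (0, 0, 3); (2, 0, 0))


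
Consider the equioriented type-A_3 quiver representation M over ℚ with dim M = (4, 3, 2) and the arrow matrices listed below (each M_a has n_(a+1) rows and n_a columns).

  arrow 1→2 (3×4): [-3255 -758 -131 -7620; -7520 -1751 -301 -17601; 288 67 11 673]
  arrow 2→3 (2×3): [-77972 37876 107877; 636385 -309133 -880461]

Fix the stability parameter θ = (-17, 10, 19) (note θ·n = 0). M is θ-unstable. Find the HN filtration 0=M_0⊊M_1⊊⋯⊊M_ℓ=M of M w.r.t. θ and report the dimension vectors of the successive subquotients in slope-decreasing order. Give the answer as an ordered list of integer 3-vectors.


Interval decomposition of M: I[1,1], I[1,2], I[1,3]^2.
HN type (ℓ=3): μ^(1)=19; μ^(2)=10; μ^(3)=-17

((0, 0, 2); (0, 3, 0); (4, 0, 0))


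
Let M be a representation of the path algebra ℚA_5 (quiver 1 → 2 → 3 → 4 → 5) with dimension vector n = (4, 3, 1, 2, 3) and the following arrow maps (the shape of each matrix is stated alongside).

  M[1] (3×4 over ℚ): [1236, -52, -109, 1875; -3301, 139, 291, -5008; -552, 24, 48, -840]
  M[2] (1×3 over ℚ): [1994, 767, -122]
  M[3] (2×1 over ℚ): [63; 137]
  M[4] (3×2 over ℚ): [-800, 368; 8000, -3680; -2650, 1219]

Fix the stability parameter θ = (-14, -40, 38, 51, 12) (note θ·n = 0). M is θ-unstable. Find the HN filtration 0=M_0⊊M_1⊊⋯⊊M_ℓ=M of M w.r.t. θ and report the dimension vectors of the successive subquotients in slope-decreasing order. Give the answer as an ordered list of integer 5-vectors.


Interval decomposition of M: I[1,1]^2, I[1,2], I[1,5], I[2,2], I[4,4], I[5,5]^2.
HN type (ℓ=6): μ^(1)=51; μ^(2)=101/3; μ^(3)=12; μ^(4)=-14; μ^(5)=-27; μ^(6)=-40

((0, 0, 0, 1, 0); (0, 0, 1, 1, 1); (0, 0, 0, 0, 2); (2, 0, 0, 0, 0); (2, 2, 0, 0, 0); (0, 1, 0, 0, 0))


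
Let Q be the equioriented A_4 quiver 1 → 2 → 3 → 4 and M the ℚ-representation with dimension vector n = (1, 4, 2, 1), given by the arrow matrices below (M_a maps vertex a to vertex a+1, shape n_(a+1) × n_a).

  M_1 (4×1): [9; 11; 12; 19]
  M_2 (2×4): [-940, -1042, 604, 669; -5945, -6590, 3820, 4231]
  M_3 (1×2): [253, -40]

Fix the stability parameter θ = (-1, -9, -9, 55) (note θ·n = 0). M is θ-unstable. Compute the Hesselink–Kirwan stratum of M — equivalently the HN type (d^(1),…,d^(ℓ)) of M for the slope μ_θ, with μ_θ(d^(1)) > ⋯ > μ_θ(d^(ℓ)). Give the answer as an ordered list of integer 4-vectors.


Via rank(M_{q-1}∘⋯∘M_p): M ≅ I[1,4], I[2,2]^2, I[2,3].
μ_θ-semistable layers: μ^(1)=55; μ^(2)=-19/3; μ^(3)=-9

((0, 0, 0, 1); (1, 1, 1, 0); (0, 3, 1, 0))


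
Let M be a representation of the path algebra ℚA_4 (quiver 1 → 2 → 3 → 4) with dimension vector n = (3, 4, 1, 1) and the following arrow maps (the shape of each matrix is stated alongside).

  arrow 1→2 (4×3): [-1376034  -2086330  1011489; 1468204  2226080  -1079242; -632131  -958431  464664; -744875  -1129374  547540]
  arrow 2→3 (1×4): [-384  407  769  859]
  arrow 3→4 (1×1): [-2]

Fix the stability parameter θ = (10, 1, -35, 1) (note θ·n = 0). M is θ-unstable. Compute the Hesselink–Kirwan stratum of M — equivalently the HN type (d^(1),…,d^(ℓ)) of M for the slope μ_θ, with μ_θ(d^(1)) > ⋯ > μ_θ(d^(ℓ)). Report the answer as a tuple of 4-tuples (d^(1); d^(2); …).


Barcode: M ≅ I[1,2]^2, I[1,4], I[2,2]. HN layers by μ_θ (3 steps, strictly decreasing):
  μ^(1)=11/2; μ^(2)=1; μ^(3)=-8

((2, 2, 0, 0); (0, 1, 0, 1); (1, 1, 1, 0))


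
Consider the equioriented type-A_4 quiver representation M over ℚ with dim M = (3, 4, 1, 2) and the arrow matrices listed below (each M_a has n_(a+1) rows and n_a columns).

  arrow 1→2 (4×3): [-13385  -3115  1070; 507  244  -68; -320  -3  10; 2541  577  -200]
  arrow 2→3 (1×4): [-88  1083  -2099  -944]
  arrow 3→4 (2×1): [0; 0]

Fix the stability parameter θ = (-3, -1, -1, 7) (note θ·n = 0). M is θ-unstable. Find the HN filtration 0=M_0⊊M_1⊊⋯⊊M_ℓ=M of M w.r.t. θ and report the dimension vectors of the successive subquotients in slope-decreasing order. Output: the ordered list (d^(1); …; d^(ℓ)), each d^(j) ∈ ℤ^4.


Via rank(M_{q-1}∘⋯∘M_p): M ≅ I[1,2]^2, I[1,3], I[2,2], I[4,4]^2.
μ_θ-semistable layers: μ^(1)=7; μ^(2)=-1; μ^(3)=-3

((0, 0, 0, 2); (0, 4, 1, 0); (3, 0, 0, 0))


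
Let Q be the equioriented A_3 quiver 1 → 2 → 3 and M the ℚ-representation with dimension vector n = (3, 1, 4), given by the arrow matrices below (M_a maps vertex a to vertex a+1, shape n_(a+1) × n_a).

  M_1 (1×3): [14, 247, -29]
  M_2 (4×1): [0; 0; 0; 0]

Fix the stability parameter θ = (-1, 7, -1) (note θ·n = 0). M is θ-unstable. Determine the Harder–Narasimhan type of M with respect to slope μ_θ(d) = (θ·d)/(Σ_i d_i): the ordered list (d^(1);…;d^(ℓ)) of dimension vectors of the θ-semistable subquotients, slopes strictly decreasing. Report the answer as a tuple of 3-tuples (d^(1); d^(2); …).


Via rank(M_{q-1}∘⋯∘M_p): M ≅ I[1,1]^2, I[1,2], I[3,3]^4.
μ_θ-semistable layers: μ^(1)=7; μ^(2)=-1

((0, 1, 0); (3, 0, 4))


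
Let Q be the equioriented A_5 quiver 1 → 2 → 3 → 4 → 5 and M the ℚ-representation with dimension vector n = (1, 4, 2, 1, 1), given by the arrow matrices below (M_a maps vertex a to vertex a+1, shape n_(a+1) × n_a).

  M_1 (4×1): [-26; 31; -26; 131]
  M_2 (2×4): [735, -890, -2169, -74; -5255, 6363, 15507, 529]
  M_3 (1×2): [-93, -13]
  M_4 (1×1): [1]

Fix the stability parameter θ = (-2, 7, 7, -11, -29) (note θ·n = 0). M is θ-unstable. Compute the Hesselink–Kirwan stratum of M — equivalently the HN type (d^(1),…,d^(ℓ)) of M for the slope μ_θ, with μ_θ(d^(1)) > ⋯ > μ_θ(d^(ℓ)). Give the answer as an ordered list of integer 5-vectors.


Barcode: M ≅ I[1,2], I[2,2], I[2,3], I[2,5]. HN layers by μ_θ (3 steps, strictly decreasing):
  μ^(1)=7; μ^(2)=-2; μ^(3)=-13/2

((0, 3, 1, 0, 0); (1, 0, 0, 0, 0); (0, 1, 1, 1, 1))


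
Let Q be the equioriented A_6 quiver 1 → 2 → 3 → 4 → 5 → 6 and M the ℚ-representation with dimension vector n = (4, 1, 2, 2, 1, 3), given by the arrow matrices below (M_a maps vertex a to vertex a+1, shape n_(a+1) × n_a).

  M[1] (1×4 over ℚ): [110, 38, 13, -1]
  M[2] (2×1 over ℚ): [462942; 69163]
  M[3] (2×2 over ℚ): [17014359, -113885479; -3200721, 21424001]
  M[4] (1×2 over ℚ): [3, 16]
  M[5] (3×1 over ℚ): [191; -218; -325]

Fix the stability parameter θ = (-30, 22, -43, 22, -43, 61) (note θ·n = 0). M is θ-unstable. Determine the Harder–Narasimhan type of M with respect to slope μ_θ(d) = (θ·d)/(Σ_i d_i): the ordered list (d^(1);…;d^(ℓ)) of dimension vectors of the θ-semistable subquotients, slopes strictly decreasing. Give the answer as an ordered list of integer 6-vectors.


Via rank(M_{q-1}∘⋯∘M_p): M ≅ I[1,1]^3, I[1,6], I[3,3], I[4,4], I[6,6]^2.
μ_θ-semistable layers: μ^(1)=61; μ^(2)=22; μ^(3)=-21/2; μ^(4)=-30; μ^(5)=-43

((0, 0, 0, 0, 0, 3); (0, 0, 0, 1, 0, 0); (0, 1, 1, 1, 1, 0); (4, 0, 0, 0, 0, 0); (0, 0, 1, 0, 0, 0))


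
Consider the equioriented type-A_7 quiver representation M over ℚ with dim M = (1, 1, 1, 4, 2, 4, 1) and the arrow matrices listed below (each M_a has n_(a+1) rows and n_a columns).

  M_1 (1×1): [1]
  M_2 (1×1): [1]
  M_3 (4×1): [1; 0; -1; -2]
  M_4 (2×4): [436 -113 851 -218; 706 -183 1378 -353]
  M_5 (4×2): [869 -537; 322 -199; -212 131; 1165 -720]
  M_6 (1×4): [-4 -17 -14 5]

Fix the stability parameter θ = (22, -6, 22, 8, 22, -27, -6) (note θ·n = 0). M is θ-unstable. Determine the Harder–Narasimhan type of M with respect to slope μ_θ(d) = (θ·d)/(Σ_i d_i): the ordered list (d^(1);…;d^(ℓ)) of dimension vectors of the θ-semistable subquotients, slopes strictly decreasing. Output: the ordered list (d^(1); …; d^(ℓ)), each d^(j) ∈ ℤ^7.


Barcode: M ≅ I[1,7], I[4,4]^2, I[4,6], I[6,6]^2. HN layers by μ_θ (4 steps, strictly decreasing):
  μ^(1)=8; μ^(2)=5; μ^(3)=1; μ^(4)=-27

((0, 0, 0, 2, 0, 0, 0); (1, 1, 1, 1, 1, 1, 1); (0, 0, 0, 1, 1, 1, 0); (0, 0, 0, 0, 0, 2, 0))


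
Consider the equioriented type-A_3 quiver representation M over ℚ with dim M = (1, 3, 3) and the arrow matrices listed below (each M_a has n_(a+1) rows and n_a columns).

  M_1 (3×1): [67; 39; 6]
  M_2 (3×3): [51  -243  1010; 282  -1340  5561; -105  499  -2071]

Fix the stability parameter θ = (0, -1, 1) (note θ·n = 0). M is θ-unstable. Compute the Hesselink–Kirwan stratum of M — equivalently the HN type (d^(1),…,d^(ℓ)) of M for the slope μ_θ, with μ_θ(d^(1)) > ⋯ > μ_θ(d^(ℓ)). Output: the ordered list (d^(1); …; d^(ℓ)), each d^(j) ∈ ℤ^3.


Interval decomposition of M: I[1,2], I[2,3]^2, I[3,3].
HN type (ℓ=3): μ^(1)=1; μ^(2)=-1/2; μ^(3)=-1

((0, 0, 3); (1, 1, 0); (0, 2, 0))


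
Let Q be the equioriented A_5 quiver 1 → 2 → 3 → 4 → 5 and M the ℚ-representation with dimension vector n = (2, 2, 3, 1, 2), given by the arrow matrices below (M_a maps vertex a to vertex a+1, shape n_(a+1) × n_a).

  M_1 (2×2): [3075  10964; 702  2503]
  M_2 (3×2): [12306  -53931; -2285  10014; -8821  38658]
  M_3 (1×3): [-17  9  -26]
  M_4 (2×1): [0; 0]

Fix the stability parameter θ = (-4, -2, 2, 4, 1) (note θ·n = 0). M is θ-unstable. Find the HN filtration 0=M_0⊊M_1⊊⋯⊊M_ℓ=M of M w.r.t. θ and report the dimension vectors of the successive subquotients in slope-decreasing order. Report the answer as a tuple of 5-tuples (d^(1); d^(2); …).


Via rank(M_{q-1}∘⋯∘M_p): M ≅ I[1,3], I[1,4], I[3,3], I[5,5]^2.
μ_θ-semistable layers: μ^(1)=4; μ^(2)=2; μ^(3)=1; μ^(4)=-2; μ^(5)=-4

((0, 0, 0, 1, 0); (0, 0, 3, 0, 0); (0, 0, 0, 0, 2); (0, 2, 0, 0, 0); (2, 0, 0, 0, 0))


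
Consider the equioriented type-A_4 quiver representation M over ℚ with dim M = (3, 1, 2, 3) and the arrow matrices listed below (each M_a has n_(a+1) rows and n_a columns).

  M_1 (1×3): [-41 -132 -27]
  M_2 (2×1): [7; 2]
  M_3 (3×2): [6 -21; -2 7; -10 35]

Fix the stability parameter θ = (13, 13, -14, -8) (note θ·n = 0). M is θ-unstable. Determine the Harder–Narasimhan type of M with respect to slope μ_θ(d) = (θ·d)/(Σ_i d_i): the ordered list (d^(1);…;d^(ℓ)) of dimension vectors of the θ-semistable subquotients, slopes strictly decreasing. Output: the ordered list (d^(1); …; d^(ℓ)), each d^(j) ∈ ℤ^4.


Interval decomposition of M: I[1,1]^2, I[1,3], I[3,4], I[4,4]^2.
HN type (ℓ=4): μ^(1)=13; μ^(2)=4; μ^(3)=-8; μ^(4)=-14

((2, 0, 0, 0); (1, 1, 1, 0); (0, 0, 0, 3); (0, 0, 1, 0))


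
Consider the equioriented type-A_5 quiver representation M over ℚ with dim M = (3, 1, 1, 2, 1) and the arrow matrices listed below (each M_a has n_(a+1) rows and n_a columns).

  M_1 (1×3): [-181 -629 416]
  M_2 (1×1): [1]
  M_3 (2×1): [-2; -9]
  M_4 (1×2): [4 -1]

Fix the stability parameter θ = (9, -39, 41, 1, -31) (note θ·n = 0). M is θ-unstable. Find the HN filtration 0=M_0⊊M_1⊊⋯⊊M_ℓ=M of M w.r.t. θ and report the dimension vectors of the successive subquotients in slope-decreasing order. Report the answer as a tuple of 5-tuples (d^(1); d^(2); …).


Interval decomposition of M: I[1,1]^2, I[1,5], I[4,4].
HN type (ℓ=4): μ^(1)=9; μ^(2)=11/3; μ^(3)=1; μ^(4)=-15

((2, 0, 0, 0, 0); (0, 0, 1, 1, 1); (0, 0, 0, 1, 0); (1, 1, 0, 0, 0))


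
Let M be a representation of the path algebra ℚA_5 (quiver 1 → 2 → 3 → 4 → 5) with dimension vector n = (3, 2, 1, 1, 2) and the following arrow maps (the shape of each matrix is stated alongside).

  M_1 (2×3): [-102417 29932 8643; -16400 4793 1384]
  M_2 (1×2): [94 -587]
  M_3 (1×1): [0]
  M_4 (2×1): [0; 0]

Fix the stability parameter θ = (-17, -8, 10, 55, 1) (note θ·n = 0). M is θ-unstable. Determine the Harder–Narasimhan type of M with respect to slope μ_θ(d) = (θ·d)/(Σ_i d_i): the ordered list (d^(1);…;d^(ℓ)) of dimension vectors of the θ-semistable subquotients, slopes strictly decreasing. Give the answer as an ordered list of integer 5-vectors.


Barcode: M ≅ I[1,1], I[1,2], I[1,3], I[4,4], I[5,5]^2. HN layers by μ_θ (5 steps, strictly decreasing):
  μ^(1)=55; μ^(2)=10; μ^(3)=1; μ^(4)=-8; μ^(5)=-17

((0, 0, 0, 1, 0); (0, 0, 1, 0, 0); (0, 0, 0, 0, 2); (0, 2, 0, 0, 0); (3, 0, 0, 0, 0))
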